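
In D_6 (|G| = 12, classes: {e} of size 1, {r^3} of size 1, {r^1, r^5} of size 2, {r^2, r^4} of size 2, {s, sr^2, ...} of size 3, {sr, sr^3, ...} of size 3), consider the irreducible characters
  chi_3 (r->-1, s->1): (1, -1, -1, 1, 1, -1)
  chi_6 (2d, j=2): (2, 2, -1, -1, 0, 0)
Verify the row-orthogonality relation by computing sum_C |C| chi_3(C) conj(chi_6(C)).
Sum = 0; so <chi_3, chi_6> = 0 (distinct irreducibles are orthogonal).

Argument: Compute term by term over conjugacy classes (|C| * chi_3(C) * conj(chi_6(C))):
  1*(1)*conj(2) + 1*(-1)*conj(2) + 2*(-1)*conj(-1) + 2*(1)*conj(-1) + 3*(1)*conj(0) + 3*(-1)*conj(0)
  = (2) + (-2) + (2) + (-2) + (0) + (0)
  = 0.
Dividing by |G| = 12 gives 0/12 = 0, matching the row-orthogonality relation <chi_3, chi_6> = [chi_3 = chi_6].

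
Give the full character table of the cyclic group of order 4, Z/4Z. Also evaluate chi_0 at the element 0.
Character table of Z/4Z (irreps indexed chi_0,...,chi_3 with chi_k(m) = zeta_4^(k*m), zeta_4 = exp(2*pi*i/4)):
  irrep \ class  {0} (size 1)  {1} (size 1)  {2} (size 1)  {3} (size 1)
  chi_0          1             1             1             1           
  chi_1          1             I             -1            -I          
  chi_2          1             -1            1             -1          
  chi_3          1             -I            -1            I           

Spot check: chi_0(0) = zeta_4^(0*0) = zeta_4^0 = 1.

Argument: Z/4Z is abelian, so all 4 irreducible complex representations are 1-dimensional. They are given by chi_k(m) = zeta_4^(k*m) for k = 0,...,3. Row orthogonality: sum_m chi_k(m) conj(chi_l(m)) = 4 * [k = l].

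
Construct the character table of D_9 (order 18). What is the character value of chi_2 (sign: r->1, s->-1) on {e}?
Conjugacy classes: {e} of size 1, {r^1, r^8} of size 2, {r^2, r^7} of size 2, {r^3, r^6} of size 2, {r^4, r^5} of size 2, {s, sr, ..., sr^8} of size 9.
Character table:
  irrep \ class              {e} (size 1)  {r^1, r^8} (size 2)  {r^2, r^7} (size 2)  {r^3, r^6} (size 2)  {r^4, r^5} (size 2)  {s, sr, ..., sr^8} (size 9)
  chi_1 (triv)               1             1                    1                    1                    1                    1                          
  chi_2 (sign: r->1, s->-1)  1             1                    1                    1                    1                    -1                         
  chi_3 (2d, j=1)            2             2*cos(2*pi/9)        2*cos(4*pi/9)        -1                   -2*cos(pi/9)         0                          
  chi_4 (2d, j=2)            2             2*cos(4*pi/9)        -2*cos(pi/9)         -1                   2*cos(2*pi/9)        0                          
  chi_5 (2d, j=3)            2             -1                   -1                   2                    -1                   0                          
  chi_6 (2d, j=4)            2             -2*cos(pi/9)         2*cos(2*pi/9)        -1                   2*cos(4*pi/9)        0                          

Spot check: chi_2 (sign: r->1, s->-1) on {e} = 1.

Explanation: D_9 has order 2*9 = 18 with 6 conjugacy classes, hence 6 irreducibles. Sum of squared dims 1 + 1 + 4 + 4 + 4 + 4 = 18 = |G|. Linear characters come from the abelianisation; the 2-dimensional irreps have character r^k -> 2*cos(2*pi*j*k/9), reflections -> 0.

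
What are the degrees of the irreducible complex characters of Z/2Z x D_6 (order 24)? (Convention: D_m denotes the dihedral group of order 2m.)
Dimensions: 1, 1, 1, 1, 1, 1, 1, 1, 2, 2, 2, 2

Working: There are 12 irreducibles (= number of conjugacy classes). Their dimensions d_i satisfy sum d_i^2 = |G| = 24: 1 + 1 + 1 + 1 + 1 + 1 + 1 + 1 + 4 + 4 + 4 + 4 = 24. (For the product with Z/2Z: each of the 2 1-dim characters of Z/2Z tensors with each irrep of D_6, giving 2 copies of each D_6-dimension.)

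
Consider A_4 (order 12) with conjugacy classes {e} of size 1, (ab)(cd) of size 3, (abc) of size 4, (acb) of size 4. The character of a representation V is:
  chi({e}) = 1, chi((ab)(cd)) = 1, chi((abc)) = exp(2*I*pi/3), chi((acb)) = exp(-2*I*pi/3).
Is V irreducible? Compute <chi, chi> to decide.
Irreducible: <chi, chi> = 1.

Derivation: <chi, chi> = (1/|G|) sum_C |C| * |chi(C)|^2 = (1/12)[1*|1|^2 + 3*|1|^2 + 4*|exp(2*I*pi/3)|^2 + 4*|exp(-2*I*pi/3)|^2]
  = (1/12)[(1) + (3) + (4) + (4)] = 12/12 = 1.
(Exp terms are combined using exp(i*s)*conj(exp(i*t)) = exp(i*(s-t)), and sums of them are collapsed using the identity that for every m > 1 the m distinct m-th roots of unity sum to 0, e.g. 1 + exp(2*I*pi/3) + exp(-2*I*pi/3) = 0.)
A character is irreducible iff <chi, chi> = 1, so this representation is irreducible.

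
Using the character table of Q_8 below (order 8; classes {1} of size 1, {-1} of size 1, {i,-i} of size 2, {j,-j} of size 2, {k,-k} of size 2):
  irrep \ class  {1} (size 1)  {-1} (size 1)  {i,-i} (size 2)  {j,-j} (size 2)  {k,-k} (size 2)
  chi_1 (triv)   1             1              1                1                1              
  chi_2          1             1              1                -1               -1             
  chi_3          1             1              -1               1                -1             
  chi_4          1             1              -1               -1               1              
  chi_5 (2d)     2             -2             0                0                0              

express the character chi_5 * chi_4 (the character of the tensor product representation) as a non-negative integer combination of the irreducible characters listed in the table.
chi_5 tensor chi_4 = chi_5 (all other irreducibles have multiplicity 0).

Details: The character of a tensor product is the pointwise product (chi_5 * chi_4)(C) = chi_5(C) * chi_4(C):
  {1}: (2)*(1), {-1}: (-2)*(1), {i,-i}: (0)*(-1), {j,-j}: (0)*(-1), {k,-k}: (0)*(1)
so (chi_5 * chi_4) takes values
  {1} -> 2, {-1} -> -2, {i,-i} -> 0, {j,-j} -> 0, {k,-k} -> 0.
Now take the inner product of this character with each irreducible chi from the table, <chi_5*chi_4, chi> = (1/8) sum_C |C| (chi_5*chi_4)(C) conj(chi(C)):
  <chi_5*chi_4, chi_1> = (1/8)[1*(2)*conj(1) + 1*(-2)*conj(1) + 2*(0)*conj(1) + 2*(0)*conj(1) + 2*(0)*conj(1)]
      = (1/8)[(2) + (-2) + (0) + (0) + (0)] = 0/8 = 0
  <chi_5*chi_4, chi_2> = (1/8)[1*(2)*conj(1) + 1*(-2)*conj(1) + 2*(0)*conj(1) + 2*(0)*conj(-1) + 2*(0)*conj(-1)]
      = (1/8)[(2) + (-2) + (0) + (0) + (0)] = 0/8 = 0
  <chi_5*chi_4, chi_3> = (1/8)[1*(2)*conj(1) + 1*(-2)*conj(1) + 2*(0)*conj(-1) + 2*(0)*conj(1) + 2*(0)*conj(-1)]
      = (1/8)[(2) + (-2) + (0) + (0) + (0)] = 0/8 = 0
  <chi_5*chi_4, chi_4> = (1/8)[1*(2)*conj(1) + 1*(-2)*conj(1) + 2*(0)*conj(-1) + 2*(0)*conj(-1) + 2*(0)*conj(1)]
      = (1/8)[(2) + (-2) + (0) + (0) + (0)] = 0/8 = 0
  <chi_5*chi_4, chi_5> = (1/8)[1*(2)*conj(2) + 1*(-2)*conj(-2) + 2*(0)*conj(0) + 2*(0)*conj(0) + 2*(0)*conj(0)]
      = (1/8)[(4) + (4) + (0) + (0) + (0)] = 8/8 = 1
Hence the multiplicities are chi_5: 1. Dimension check: dim(chi_5)*dim(chi_4) = 2*1 = 2 and sum (mult * dim) = 1*2 = 2.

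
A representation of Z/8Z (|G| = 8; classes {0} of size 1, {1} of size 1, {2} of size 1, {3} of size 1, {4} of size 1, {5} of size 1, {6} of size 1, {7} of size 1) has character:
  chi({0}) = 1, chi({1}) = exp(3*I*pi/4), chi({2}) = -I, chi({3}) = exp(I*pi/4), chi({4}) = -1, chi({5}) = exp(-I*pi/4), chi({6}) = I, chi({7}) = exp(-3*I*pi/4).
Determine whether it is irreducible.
Irreducible: <chi, chi> = 1.

Solution. <chi, chi> = (1/|G|) sum_C |C| * |chi(C)|^2 = (1/8)[1*|1|^2 + 1*|exp(3*I*pi/4)|^2 + 1*|-I|^2 + 1*|exp(I*pi/4)|^2 + 1*|-1|^2 + 1*|exp(-I*pi/4)|^2 + 1*|I|^2 + 1*|exp(-3*I*pi/4)|^2]
  = (1/8)[(1) + (1) + (1) + (1) + (1) + (1) + (1) + (1)] = 8/8 = 1.
(Exp terms are combined using exp(i*s)*conj(exp(i*t)) = exp(i*(s-t)), and sums of them are collapsed using the identity that for every m > 1 the m distinct m-th roots of unity sum to 0, e.g. 1 + exp(2*I*pi/3) + exp(-2*I*pi/3) = 0.)
A character is irreducible iff <chi, chi> = 1, so this representation is irreducible.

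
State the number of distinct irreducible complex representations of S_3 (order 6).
3

Proof sketch: The number of irreducible complex representations of a finite group equals its number of conjugacy classes. Conjugacy classes in S_3 correspond to cycle types, i.e. partitions of 3; there are p(3) = 3 of them, so S_3 (order 6) has exactly 3 irreducible complex representations.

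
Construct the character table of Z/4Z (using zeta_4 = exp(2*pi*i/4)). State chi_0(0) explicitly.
Character table of Z/4Z (irreps indexed chi_0,...,chi_3 with chi_k(m) = zeta_4^(k*m), zeta_4 = exp(2*pi*i/4)):
  irrep \ class  {0} (size 1)  {1} (size 1)  {2} (size 1)  {3} (size 1)
  chi_0          1             1             1             1           
  chi_1          1             I             -1            -I          
  chi_2          1             -1            1             -1          
  chi_3          1             -I            -1            I           

Spot check: chi_0(0) = zeta_4^(0*0) = zeta_4^0 = 1.

Details: Z/4Z is abelian, so all 4 irreducible complex representations are 1-dimensional. They are given by chi_k(m) = zeta_4^(k*m) for k = 0,...,3. Row orthogonality: sum_m chi_k(m) conj(chi_l(m)) = 4 * [k = l].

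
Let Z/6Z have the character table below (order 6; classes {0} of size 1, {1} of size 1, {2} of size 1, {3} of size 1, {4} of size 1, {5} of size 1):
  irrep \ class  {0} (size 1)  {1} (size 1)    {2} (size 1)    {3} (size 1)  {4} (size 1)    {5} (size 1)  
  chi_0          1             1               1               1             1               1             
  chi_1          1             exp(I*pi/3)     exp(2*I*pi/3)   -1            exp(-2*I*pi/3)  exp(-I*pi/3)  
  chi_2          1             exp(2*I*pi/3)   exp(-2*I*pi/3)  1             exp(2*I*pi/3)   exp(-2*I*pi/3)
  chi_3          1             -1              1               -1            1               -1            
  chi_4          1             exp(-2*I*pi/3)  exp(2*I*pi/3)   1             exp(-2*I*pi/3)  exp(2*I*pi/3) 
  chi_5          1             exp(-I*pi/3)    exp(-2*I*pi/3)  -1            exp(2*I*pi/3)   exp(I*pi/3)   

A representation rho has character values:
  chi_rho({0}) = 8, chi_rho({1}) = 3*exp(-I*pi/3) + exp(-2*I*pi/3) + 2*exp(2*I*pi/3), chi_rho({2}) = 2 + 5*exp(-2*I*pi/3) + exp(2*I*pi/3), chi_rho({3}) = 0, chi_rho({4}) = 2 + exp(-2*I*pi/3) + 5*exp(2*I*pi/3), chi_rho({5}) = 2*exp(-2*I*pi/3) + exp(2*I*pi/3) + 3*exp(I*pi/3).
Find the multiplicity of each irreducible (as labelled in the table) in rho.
Multiplicities: chi_0: 1, chi_1: 0, chi_2: 2, chi_3: 1, chi_4: 1, chi_5: 3.

Derivation: Use <chi_rho, chi> = (1/|G|) sum_C |C| * chi_rho(C) * conj(chi(C)) with |G| = 6 for each irreducible chi in the table:
  <chi_rho, chi_0> = (1/6)[1*(8)*conj(1) + 1*(3*exp(-I*pi/3) + exp(-2*I*pi/3) + 2*exp(2*I*pi/3))*conj(1) + 1*(2 + 5*exp(-2*I*pi/3) + exp(2*I*pi/3))*conj(1) + 1*(0)*conj(1) + 1*(2 + exp(-2*I*pi/3) + 5*exp(2*I*pi/3))*conj(1) + 1*(2*exp(-2*I*pi/3) + exp(2*I*pi/3) + 3*exp(I*pi/3))*conj(1)]
      = (1/6)[(8) + (3*exp(-I*pi/3) + exp(-2*I*pi/3) + 2*exp(2*I*pi/3)) + (2 + 5*exp(-2*I*pi/3) + exp(2*I*pi/3)) + (0) + (2 + exp(-2*I*pi/3) + 5*exp(2*I*pi/3)) + (2*exp(-2*I*pi/3) + exp(2*I*pi/3) + 3*exp(I*pi/3))] = 6/6 = 1
  <chi_rho, chi_1> = (1/6)[1*(8)*conj(1) + 1*(3*exp(-I*pi/3) + exp(-2*I*pi/3) + 2*exp(2*I*pi/3))*conj(exp(I*pi/3)) + 1*(2 + 5*exp(-2*I*pi/3) + exp(2*I*pi/3))*conj(exp(2*I*pi/3)) + 1*(0)*conj(-1) + 1*(2 + exp(-2*I*pi/3) + 5*exp(2*I*pi/3))*conj(exp(-2*I*pi/3)) + 1*(2*exp(-2*I*pi/3) + exp(2*I*pi/3) + 3*exp(I*pi/3))*conj(exp(-I*pi/3))]
      = (1/6)[(8) + (-1 + 3*exp(-2*I*pi/3) + 2*exp(I*pi/3)) + (1 + 2*exp(-2*I*pi/3) + 5*exp(2*I*pi/3)) + (0) + (1 + 5*exp(-2*I*pi/3) + 2*exp(2*I*pi/3)) + (-1 + 2*exp(-I*pi/3) + 3*exp(2*I*pi/3))] = 0/6 = 0
  <chi_rho, chi_2> = (1/6)[1*(8)*conj(1) + 1*(3*exp(-I*pi/3) + exp(-2*I*pi/3) + 2*exp(2*I*pi/3))*conj(exp(2*I*pi/3)) + 1*(2 + 5*exp(-2*I*pi/3) + exp(2*I*pi/3))*conj(exp(-2*I*pi/3)) + 1*(0)*conj(1) + 1*(2 + exp(-2*I*pi/3) + 5*exp(2*I*pi/3))*conj(exp(2*I*pi/3)) + 1*(2*exp(-2*I*pi/3) + exp(2*I*pi/3) + 3*exp(I*pi/3))*conj(exp(-2*I*pi/3))]
      = (1/6)[(8) + (-1 + exp(2*I*pi/3)) + (5 + exp(-2*I*pi/3) + 2*exp(2*I*pi/3)) + (0) + (5 + 2*exp(-2*I*pi/3) + exp(2*I*pi/3)) + (-1 + exp(-2*I*pi/3))] = 12/6 = 2
  <chi_rho, chi_3> = (1/6)[1*(8)*conj(1) + 1*(3*exp(-I*pi/3) + exp(-2*I*pi/3) + 2*exp(2*I*pi/3))*conj(-1) + 1*(2 + 5*exp(-2*I*pi/3) + exp(2*I*pi/3))*conj(1) + 1*(0)*conj(-1) + 1*(2 + exp(-2*I*pi/3) + 5*exp(2*I*pi/3))*conj(1) + 1*(2*exp(-2*I*pi/3) + exp(2*I*pi/3) + 3*exp(I*pi/3))*conj(-1)]
      = (1/6)[(8) + (-2*exp(2*I*pi/3) - exp(-2*I*pi/3) - 3*exp(-I*pi/3)) + (2 + 5*exp(-2*I*pi/3) + exp(2*I*pi/3)) + (0) + (2 + exp(-2*I*pi/3) + 5*exp(2*I*pi/3)) + (-3*exp(I*pi/3) - exp(2*I*pi/3) - 2*exp(-2*I*pi/3))] = 6/6 = 1
  <chi_rho, chi_4> = (1/6)[1*(8)*conj(1) + 1*(3*exp(-I*pi/3) + exp(-2*I*pi/3) + 2*exp(2*I*pi/3))*conj(exp(-2*I*pi/3)) + 1*(2 + 5*exp(-2*I*pi/3) + exp(2*I*pi/3))*conj(exp(2*I*pi/3)) + 1*(0)*conj(1) + 1*(2 + exp(-2*I*pi/3) + 5*exp(2*I*pi/3))*conj(exp(-2*I*pi/3)) + 1*(2*exp(-2*I*pi/3) + exp(2*I*pi/3) + 3*exp(I*pi/3))*conj(exp(2*I*pi/3))]
      = (1/6)[(8) + (1 + 2*exp(-2*I*pi/3) + 3*exp(I*pi/3)) + (1 + 2*exp(-2*I*pi/3) + 5*exp(2*I*pi/3)) + (0) + (1 + 5*exp(-2*I*pi/3) + 2*exp(2*I*pi/3)) + (1 + 3*exp(-I*pi/3) + 2*exp(2*I*pi/3))] = 6/6 = 1
  <chi_rho, chi_5> = (1/6)[1*(8)*conj(1) + 1*(3*exp(-I*pi/3) + exp(-2*I*pi/3) + 2*exp(2*I*pi/3))*conj(exp(-I*pi/3)) + 1*(2 + 5*exp(-2*I*pi/3) + exp(2*I*pi/3))*conj(exp(-2*I*pi/3)) + 1*(0)*conj(-1) + 1*(2 + exp(-2*I*pi/3) + 5*exp(2*I*pi/3))*conj(exp(2*I*pi/3)) + 1*(2*exp(-2*I*pi/3) + exp(2*I*pi/3) + 3*exp(I*pi/3))*conj(exp(I*pi/3))]
      = (1/6)[(8) + (1 + exp(-I*pi/3)) + (5 + exp(-2*I*pi/3) + 2*exp(2*I*pi/3)) + (0) + (5 + 2*exp(-2*I*pi/3) + exp(2*I*pi/3)) + (1 + exp(I*pi/3))] = 18/6 = 3
(Exp terms are combined using exp(i*s)*conj(exp(i*t)) = exp(i*(s-t)), and sums of them are collapsed using the identity that for every m > 1 the m distinct m-th roots of unity sum to 0, e.g. 1 + exp(2*I*pi/3) + exp(-2*I*pi/3) = 0.)
Dimension check: dim(rho) = sum (mult * dim) = 1*1 + 0*1 + 2*1 + 1*1 + 1*1 + 3*1 = 8 = chi_rho(e) = 8.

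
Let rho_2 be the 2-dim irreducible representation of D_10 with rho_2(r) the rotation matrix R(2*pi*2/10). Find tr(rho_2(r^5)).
chi_{rho_2}(r^5) = 2*cos(2*pi*2*5/10) = 2

Working: rho_2(r^5) is rotation by angle 2*pi*2*5/10, whose trace is 2*cos(2*pi*2*5/10) = 2.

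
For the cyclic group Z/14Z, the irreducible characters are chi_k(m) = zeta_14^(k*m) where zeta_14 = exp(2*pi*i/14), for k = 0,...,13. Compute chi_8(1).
chi_8(1) = zeta_14^8 = exp(-6*I*pi/7)

Working: chi_8(1) = zeta_14^(8*1) = zeta_14^8. Since zeta_14^14 = 1, this equals zeta_14^8 = exp(2*pi*i*8/14) = exp(-6*I*pi/7).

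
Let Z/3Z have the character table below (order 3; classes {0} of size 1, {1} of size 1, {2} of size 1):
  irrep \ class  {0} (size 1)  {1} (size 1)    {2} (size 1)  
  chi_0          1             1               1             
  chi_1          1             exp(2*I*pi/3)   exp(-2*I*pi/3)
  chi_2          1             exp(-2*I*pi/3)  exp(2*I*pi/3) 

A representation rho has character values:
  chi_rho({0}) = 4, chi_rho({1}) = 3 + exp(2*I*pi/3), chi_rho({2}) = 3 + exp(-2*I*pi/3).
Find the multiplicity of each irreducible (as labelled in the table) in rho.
Multiplicities: chi_0: 3, chi_1: 1, chi_2: 0.

Solution. Use <chi_rho, chi> = (1/|G|) sum_C |C| * chi_rho(C) * conj(chi(C)) with |G| = 3 for each irreducible chi in the table:
  <chi_rho, chi_0> = (1/3)[1*(4)*conj(1) + 1*(3 + exp(2*I*pi/3))*conj(1) + 1*(3 + exp(-2*I*pi/3))*conj(1)]
      = (1/3)[(4) + (3 + exp(2*I*pi/3)) + (3 + exp(-2*I*pi/3))] = 9/3 = 3
  <chi_rho, chi_1> = (1/3)[1*(4)*conj(1) + 1*(3 + exp(2*I*pi/3))*conj(exp(2*I*pi/3)) + 1*(3 + exp(-2*I*pi/3))*conj(exp(-2*I*pi/3))]
      = (1/3)[(4) + (1 + 3*exp(-2*I*pi/3)) + (1 + 3*exp(2*I*pi/3))] = 3/3 = 1
  <chi_rho, chi_2> = (1/3)[1*(4)*conj(1) + 1*(3 + exp(2*I*pi/3))*conj(exp(-2*I*pi/3)) + 1*(3 + exp(-2*I*pi/3))*conj(exp(2*I*pi/3))]
      = (1/3)[(4) + (exp(-2*I*pi/3) + 3*exp(2*I*pi/3)) + (3*exp(-2*I*pi/3) + exp(2*I*pi/3))] = 0/3 = 0
(Exp terms are combined using exp(i*s)*conj(exp(i*t)) = exp(i*(s-t)), and sums of them are collapsed using the identity that for every m > 1 the m distinct m-th roots of unity sum to 0, e.g. 1 + exp(2*I*pi/3) + exp(-2*I*pi/3) = 0.)
Dimension check: dim(rho) = sum (mult * dim) = 3*1 + 1*1 + 0*1 = 4 = chi_rho(e) = 4.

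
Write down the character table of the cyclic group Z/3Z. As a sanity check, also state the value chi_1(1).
Character table of Z/3Z (irreps indexed chi_0,...,chi_2 with chi_k(m) = zeta_3^(k*m), zeta_3 = exp(2*pi*i/3)):
  irrep \ class  {0} (size 1)  {1} (size 1)    {2} (size 1)  
  chi_0          1             1               1             
  chi_1          1             exp(2*I*pi/3)   exp(-2*I*pi/3)
  chi_2          1             exp(-2*I*pi/3)  exp(2*I*pi/3) 

Spot check: chi_1(1) = zeta_3^(1*1) = zeta_3^1 = exp(2*I*pi/3).

Derivation: Z/3Z is abelian, so all 3 irreducible complex representations are 1-dimensional. They are given by chi_k(m) = zeta_3^(k*m) for k = 0,...,2. Row orthogonality: sum_m chi_k(m) conj(chi_l(m)) = 3 * [k = l].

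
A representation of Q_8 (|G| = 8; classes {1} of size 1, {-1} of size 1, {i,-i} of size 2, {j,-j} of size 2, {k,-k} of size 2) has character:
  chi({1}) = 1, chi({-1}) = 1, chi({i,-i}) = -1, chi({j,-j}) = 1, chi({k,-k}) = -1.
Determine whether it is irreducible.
Irreducible: <chi, chi> = 1.

Why: <chi, chi> = (1/|G|) sum_C |C| * |chi(C)|^2 = (1/8)[1*|1|^2 + 1*|1|^2 + 2*|-1|^2 + 2*|1|^2 + 2*|-1|^2]
  = (1/8)[(1) + (1) + (2) + (2) + (2)] = 8/8 = 1.
A character is irreducible iff <chi, chi> = 1, so this representation is irreducible.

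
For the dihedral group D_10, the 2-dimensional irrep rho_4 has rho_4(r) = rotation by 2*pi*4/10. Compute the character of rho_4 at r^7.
chi_{rho_4}(r^7) = 2*cos(2*pi*4*7/10) = -1/2 + sqrt(5)/2

Why: rho_4(r^7) is rotation by angle 2*pi*4*7/10, whose trace is 2*cos(2*pi*4*7/10) = -1/2 + sqrt(5)/2.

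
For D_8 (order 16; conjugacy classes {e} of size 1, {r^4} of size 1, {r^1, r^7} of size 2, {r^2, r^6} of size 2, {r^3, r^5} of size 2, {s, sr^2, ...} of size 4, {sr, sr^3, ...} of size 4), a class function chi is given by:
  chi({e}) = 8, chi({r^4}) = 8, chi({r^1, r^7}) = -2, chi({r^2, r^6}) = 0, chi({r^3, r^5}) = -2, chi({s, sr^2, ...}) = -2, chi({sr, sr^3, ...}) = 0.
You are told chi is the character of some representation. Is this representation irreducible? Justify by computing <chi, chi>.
Not irreducible (reducible): <chi, chi> = 10 > 1.

Solution. <chi, chi> = (1/|G|) sum_C |C| * |chi(C)|^2 = (1/16)[1*|8|^2 + 1*|8|^2 + 2*|-2|^2 + 2*|0|^2 + 2*|-2|^2 + 4*|-2|^2 + 4*|0|^2]
  = (1/16)[(64) + (64) + (8) + (0) + (8) + (16) + (0)] = 160/16 = 10.
A character is irreducible iff <chi, chi> = 1, so this representation is reducible.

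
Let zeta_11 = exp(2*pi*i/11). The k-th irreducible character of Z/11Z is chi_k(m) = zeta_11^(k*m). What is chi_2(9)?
chi_2(9) = zeta_11^18 = exp(-8*I*pi/11)

Argument: chi_2(9) = zeta_11^(2*9) = zeta_11^18. Since zeta_11^11 = 1, this equals zeta_11^7 = exp(2*pi*i*7/11) = exp(-8*I*pi/11).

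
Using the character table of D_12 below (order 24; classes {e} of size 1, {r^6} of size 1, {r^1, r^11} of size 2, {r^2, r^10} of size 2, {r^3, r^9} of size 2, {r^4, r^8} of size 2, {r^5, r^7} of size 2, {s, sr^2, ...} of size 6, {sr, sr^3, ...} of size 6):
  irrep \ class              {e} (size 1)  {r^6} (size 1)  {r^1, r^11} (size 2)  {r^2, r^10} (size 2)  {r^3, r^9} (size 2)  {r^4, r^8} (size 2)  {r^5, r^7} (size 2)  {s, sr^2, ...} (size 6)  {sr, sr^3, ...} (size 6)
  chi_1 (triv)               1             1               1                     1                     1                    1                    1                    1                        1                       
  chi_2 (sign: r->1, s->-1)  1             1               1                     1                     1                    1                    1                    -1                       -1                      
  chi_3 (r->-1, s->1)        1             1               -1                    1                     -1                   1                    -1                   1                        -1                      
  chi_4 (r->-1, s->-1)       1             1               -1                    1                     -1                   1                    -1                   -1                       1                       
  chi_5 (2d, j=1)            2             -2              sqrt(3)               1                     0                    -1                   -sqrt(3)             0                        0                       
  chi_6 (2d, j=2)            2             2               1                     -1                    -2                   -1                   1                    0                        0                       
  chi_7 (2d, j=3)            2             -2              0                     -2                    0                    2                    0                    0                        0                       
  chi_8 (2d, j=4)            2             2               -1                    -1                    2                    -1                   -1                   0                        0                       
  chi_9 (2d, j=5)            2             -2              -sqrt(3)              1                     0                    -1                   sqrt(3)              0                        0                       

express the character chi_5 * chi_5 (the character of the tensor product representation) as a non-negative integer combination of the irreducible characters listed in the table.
chi_5 tensor chi_5 = chi_1 + chi_2 + chi_6 (all other irreducibles have multiplicity 0).

Working: The character of a tensor product is the pointwise product (chi_5 * chi_5)(C) = chi_5(C) * chi_5(C):
  {e}: (2)*(2), {r^6}: (-2)*(-2), {r^1, r^11}: (sqrt(3))*(sqrt(3)), {r^2, r^10}: (1)*(1), {r^3, r^9}: (0)*(0), {r^4, r^8}: (-1)*(-1), {r^5, r^7}: (-sqrt(3))*(-sqrt(3)), {s, sr^2, ...}: (0)*(0), {sr, sr^3, ...}: (0)*(0)
so (chi_5 * chi_5) takes values
  {e} -> 4, {r^6} -> 4, {r^1, r^11} -> 3, {r^2, r^10} -> 1, {r^3, r^9} -> 0, {r^4, r^8} -> 1, {r^5, r^7} -> 3, {s, sr^2, ...} -> 0, {sr, sr^3, ...} -> 0.
Now take the inner product of this character with each irreducible chi from the table, <chi_5*chi_5, chi> = (1/24) sum_C |C| (chi_5*chi_5)(C) conj(chi(C)):
  <chi_5*chi_5, chi_1> = (1/24)[1*(4)*conj(1) + 1*(4)*conj(1) + 2*(3)*conj(1) + 2*(1)*conj(1) + 2*(0)*conj(1) + 2*(1)*conj(1) + 2*(3)*conj(1) + 6*(0)*conj(1) + 6*(0)*conj(1)]
      = (1/24)[(4) + (4) + (6) + (2) + (0) + (2) + (6) + (0) + (0)] = 24/24 = 1
  <chi_5*chi_5, chi_2> = (1/24)[1*(4)*conj(1) + 1*(4)*conj(1) + 2*(3)*conj(1) + 2*(1)*conj(1) + 2*(0)*conj(1) + 2*(1)*conj(1) + 2*(3)*conj(1) + 6*(0)*conj(-1) + 6*(0)*conj(-1)]
      = (1/24)[(4) + (4) + (6) + (2) + (0) + (2) + (6) + (0) + (0)] = 24/24 = 1
  <chi_5*chi_5, chi_3> = (1/24)[1*(4)*conj(1) + 1*(4)*conj(1) + 2*(3)*conj(-1) + 2*(1)*conj(1) + 2*(0)*conj(-1) + 2*(1)*conj(1) + 2*(3)*conj(-1) + 6*(0)*conj(1) + 6*(0)*conj(-1)]
      = (1/24)[(4) + (4) + (-6) + (2) + (0) + (2) + (-6) + (0) + (0)] = 0/24 = 0
  <chi_5*chi_5, chi_4> = (1/24)[1*(4)*conj(1) + 1*(4)*conj(1) + 2*(3)*conj(-1) + 2*(1)*conj(1) + 2*(0)*conj(-1) + 2*(1)*conj(1) + 2*(3)*conj(-1) + 6*(0)*conj(-1) + 6*(0)*conj(1)]
      = (1/24)[(4) + (4) + (-6) + (2) + (0) + (2) + (-6) + (0) + (0)] = 0/24 = 0
  <chi_5*chi_5, chi_5> = (1/24)[1*(4)*conj(2) + 1*(4)*conj(-2) + 2*(3)*conj(sqrt(3)) + 2*(1)*conj(1) + 2*(0)*conj(0) + 2*(1)*conj(-1) + 2*(3)*conj(-sqrt(3)) + 6*(0)*conj(0) + 6*(0)*conj(0)]
      = (1/24)[(8) + (-8) + (6*sqrt(3)) + (2) + (0) + (-2) + (-6*sqrt(3)) + (0) + (0)] = 0/24 = 0
  <chi_5*chi_5, chi_6> = (1/24)[1*(4)*conj(2) + 1*(4)*conj(2) + 2*(3)*conj(1) + 2*(1)*conj(-1) + 2*(0)*conj(-2) + 2*(1)*conj(-1) + 2*(3)*conj(1) + 6*(0)*conj(0) + 6*(0)*conj(0)]
      = (1/24)[(8) + (8) + (6) + (-2) + (0) + (-2) + (6) + (0) + (0)] = 24/24 = 1
  <chi_5*chi_5, chi_7> = (1/24)[1*(4)*conj(2) + 1*(4)*conj(-2) + 2*(3)*conj(0) + 2*(1)*conj(-2) + 2*(0)*conj(0) + 2*(1)*conj(2) + 2*(3)*conj(0) + 6*(0)*conj(0) + 6*(0)*conj(0)]
      = (1/24)[(8) + (-8) + (0) + (-4) + (0) + (4) + (0) + (0) + (0)] = 0/24 = 0
  <chi_5*chi_5, chi_8> = (1/24)[1*(4)*conj(2) + 1*(4)*conj(2) + 2*(3)*conj(-1) + 2*(1)*conj(-1) + 2*(0)*conj(2) + 2*(1)*conj(-1) + 2*(3)*conj(-1) + 6*(0)*conj(0) + 6*(0)*conj(0)]
      = (1/24)[(8) + (8) + (-6) + (-2) + (0) + (-2) + (-6) + (0) + (0)] = 0/24 = 0
  <chi_5*chi_5, chi_9> = (1/24)[1*(4)*conj(2) + 1*(4)*conj(-2) + 2*(3)*conj(-sqrt(3)) + 2*(1)*conj(1) + 2*(0)*conj(0) + 2*(1)*conj(-1) + 2*(3)*conj(sqrt(3)) + 6*(0)*conj(0) + 6*(0)*conj(0)]
      = (1/24)[(8) + (-8) + (-6*sqrt(3)) + (2) + (0) + (-2) + (6*sqrt(3)) + (0) + (0)] = 0/24 = 0
Hence the multiplicities are chi_1: 1, chi_2: 1, chi_6: 1. Dimension check: dim(chi_5)*dim(chi_5) = 2*2 = 4 and sum (mult * dim) = 1*1 + 1*1 + 1*2 = 4.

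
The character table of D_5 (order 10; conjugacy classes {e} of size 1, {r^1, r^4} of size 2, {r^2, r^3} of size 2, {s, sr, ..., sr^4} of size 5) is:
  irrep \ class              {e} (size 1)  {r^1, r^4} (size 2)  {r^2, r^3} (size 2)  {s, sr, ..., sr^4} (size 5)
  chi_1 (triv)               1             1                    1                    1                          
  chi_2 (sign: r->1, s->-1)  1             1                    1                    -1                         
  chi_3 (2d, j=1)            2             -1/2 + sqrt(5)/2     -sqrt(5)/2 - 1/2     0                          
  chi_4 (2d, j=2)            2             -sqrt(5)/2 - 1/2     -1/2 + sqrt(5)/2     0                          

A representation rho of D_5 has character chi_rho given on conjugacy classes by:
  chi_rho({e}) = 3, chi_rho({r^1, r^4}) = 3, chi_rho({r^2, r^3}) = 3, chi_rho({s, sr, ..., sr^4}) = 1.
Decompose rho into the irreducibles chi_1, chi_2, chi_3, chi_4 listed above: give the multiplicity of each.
Multiplicities: chi_1: 2, chi_2: 1, chi_3: 0, chi_4: 0.

Use <chi_rho, chi> = (1/|G|) sum_C |C| * chi_rho(C) * conj(chi(C)) with |G| = 10 for each irreducible chi in the table:
  <chi_rho, chi_1> = (1/10)[1*(3)*conj(1) + 2*(3)*conj(1) + 2*(3)*conj(1) + 5*(1)*conj(1)]
      = (1/10)[(3) + (6) + (6) + (5)] = 20/10 = 2
  <chi_rho, chi_2> = (1/10)[1*(3)*conj(1) + 2*(3)*conj(1) + 2*(3)*conj(1) + 5*(1)*conj(-1)]
      = (1/10)[(3) + (6) + (6) + (-5)] = 10/10 = 1
  <chi_rho, chi_3> = (1/10)[1*(3)*conj(2) + 2*(3)*conj(-1/2 + sqrt(5)/2) + 2*(3)*conj(-sqrt(5)/2 - 1/2) + 5*(1)*conj(0)]
      = (1/10)[(6) + (-3 + 3*sqrt(5)) + (-3*sqrt(5) - 3) + (0)] = 0/10 = 0
  <chi_rho, chi_4> = (1/10)[1*(3)*conj(2) + 2*(3)*conj(-sqrt(5)/2 - 1/2) + 2*(3)*conj(-1/2 + sqrt(5)/2) + 5*(1)*conj(0)]
      = (1/10)[(6) + (-3*sqrt(5) - 3) + (-3 + 3*sqrt(5)) + (0)] = 0/10 = 0
Dimension check: dim(rho) = sum (mult * dim) = 2*1 + 1*1 + 0*2 + 0*2 = 3 = chi_rho(e) = 3.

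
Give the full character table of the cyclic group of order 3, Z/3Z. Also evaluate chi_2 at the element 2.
Character table of Z/3Z (irreps indexed chi_0,...,chi_2 with chi_k(m) = zeta_3^(k*m), zeta_3 = exp(2*pi*i/3)):
  irrep \ class  {0} (size 1)  {1} (size 1)    {2} (size 1)  
  chi_0          1             1               1             
  chi_1          1             exp(2*I*pi/3)   exp(-2*I*pi/3)
  chi_2          1             exp(-2*I*pi/3)  exp(2*I*pi/3) 

Spot check: chi_2(2) = zeta_3^(2*2) = zeta_3^4 = exp(2*I*pi/3).

Justification: Z/3Z is abelian, so all 3 irreducible complex representations are 1-dimensional. They are given by chi_k(m) = zeta_3^(k*m) for k = 0,...,2. Row orthogonality: sum_m chi_k(m) conj(chi_l(m)) = 3 * [k = l].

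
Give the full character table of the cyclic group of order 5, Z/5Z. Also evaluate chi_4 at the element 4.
Character table of Z/5Z (irreps indexed chi_0,...,chi_4 with chi_k(m) = zeta_5^(k*m), zeta_5 = exp(2*pi*i/5)):
  irrep \ class  {0} (size 1)  {1} (size 1)    {2} (size 1)    {3} (size 1)    {4} (size 1)  
  chi_0          1             1               1               1               1             
  chi_1          1             exp(2*I*pi/5)   exp(4*I*pi/5)   exp(-4*I*pi/5)  exp(-2*I*pi/5)
  chi_2          1             exp(4*I*pi/5)   exp(-2*I*pi/5)  exp(2*I*pi/5)   exp(-4*I*pi/5)
  chi_3          1             exp(-4*I*pi/5)  exp(2*I*pi/5)   exp(-2*I*pi/5)  exp(4*I*pi/5) 
  chi_4          1             exp(-2*I*pi/5)  exp(-4*I*pi/5)  exp(4*I*pi/5)   exp(2*I*pi/5) 

Spot check: chi_4(4) = zeta_5^(4*4) = zeta_5^16 = exp(2*I*pi/5).

Justification: Z/5Z is abelian, so all 5 irreducible complex representations are 1-dimensional. They are given by chi_k(m) = zeta_5^(k*m) for k = 0,...,4. Row orthogonality: sum_m chi_k(m) conj(chi_l(m)) = 5 * [k = l].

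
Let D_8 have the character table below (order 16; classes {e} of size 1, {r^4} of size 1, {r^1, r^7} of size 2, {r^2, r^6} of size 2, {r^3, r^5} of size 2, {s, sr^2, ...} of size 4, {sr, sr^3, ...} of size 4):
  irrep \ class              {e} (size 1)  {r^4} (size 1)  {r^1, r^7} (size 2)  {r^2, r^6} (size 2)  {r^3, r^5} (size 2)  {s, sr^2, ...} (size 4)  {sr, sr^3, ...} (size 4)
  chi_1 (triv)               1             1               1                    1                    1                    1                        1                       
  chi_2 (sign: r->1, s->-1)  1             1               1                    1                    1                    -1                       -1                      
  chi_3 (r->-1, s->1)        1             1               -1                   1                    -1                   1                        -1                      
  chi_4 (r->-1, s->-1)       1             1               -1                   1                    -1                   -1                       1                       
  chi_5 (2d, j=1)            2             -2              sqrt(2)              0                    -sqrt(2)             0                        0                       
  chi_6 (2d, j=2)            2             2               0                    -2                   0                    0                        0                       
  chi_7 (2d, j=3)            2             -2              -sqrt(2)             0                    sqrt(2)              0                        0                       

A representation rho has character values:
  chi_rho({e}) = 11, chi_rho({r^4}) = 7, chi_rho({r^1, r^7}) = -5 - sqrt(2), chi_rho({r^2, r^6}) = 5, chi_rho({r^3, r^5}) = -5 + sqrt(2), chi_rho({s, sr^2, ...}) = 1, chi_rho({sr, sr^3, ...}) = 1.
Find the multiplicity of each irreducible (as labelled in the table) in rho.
Multiplicities: chi_1: 1, chi_2: 0, chi_3: 3, chi_4: 3, chi_5: 0, chi_6: 1, chi_7: 1.

Solution. Use <chi_rho, chi> = (1/|G|) sum_C |C| * chi_rho(C) * conj(chi(C)) with |G| = 16 for each irreducible chi in the table:
  <chi_rho, chi_1> = (1/16)[1*(11)*conj(1) + 1*(7)*conj(1) + 2*(-5 - sqrt(2))*conj(1) + 2*(5)*conj(1) + 2*(-5 + sqrt(2))*conj(1) + 4*(1)*conj(1) + 4*(1)*conj(1)]
      = (1/16)[(11) + (7) + (-10 - 2*sqrt(2)) + (10) + (-10 + 2*sqrt(2)) + (4) + (4)] = 16/16 = 1
  <chi_rho, chi_2> = (1/16)[1*(11)*conj(1) + 1*(7)*conj(1) + 2*(-5 - sqrt(2))*conj(1) + 2*(5)*conj(1) + 2*(-5 + sqrt(2))*conj(1) + 4*(1)*conj(-1) + 4*(1)*conj(-1)]
      = (1/16)[(11) + (7) + (-10 - 2*sqrt(2)) + (10) + (-10 + 2*sqrt(2)) + (-4) + (-4)] = 0/16 = 0
  <chi_rho, chi_3> = (1/16)[1*(11)*conj(1) + 1*(7)*conj(1) + 2*(-5 - sqrt(2))*conj(-1) + 2*(5)*conj(1) + 2*(-5 + sqrt(2))*conj(-1) + 4*(1)*conj(1) + 4*(1)*conj(-1)]
      = (1/16)[(11) + (7) + (2*sqrt(2) + 10) + (10) + (10 - 2*sqrt(2)) + (4) + (-4)] = 48/16 = 3
  <chi_rho, chi_4> = (1/16)[1*(11)*conj(1) + 1*(7)*conj(1) + 2*(-5 - sqrt(2))*conj(-1) + 2*(5)*conj(1) + 2*(-5 + sqrt(2))*conj(-1) + 4*(1)*conj(-1) + 4*(1)*conj(1)]
      = (1/16)[(11) + (7) + (2*sqrt(2) + 10) + (10) + (10 - 2*sqrt(2)) + (-4) + (4)] = 48/16 = 3
  <chi_rho, chi_5> = (1/16)[1*(11)*conj(2) + 1*(7)*conj(-2) + 2*(-5 - sqrt(2))*conj(sqrt(2)) + 2*(5)*conj(0) + 2*(-5 + sqrt(2))*conj(-sqrt(2)) + 4*(1)*conj(0) + 4*(1)*conj(0)]
      = (1/16)[(22) + (-14) + (-10*sqrt(2) - 4) + (0) + (-4 + 10*sqrt(2)) + (0) + (0)] = 0/16 = 0
  <chi_rho, chi_6> = (1/16)[1*(11)*conj(2) + 1*(7)*conj(2) + 2*(-5 - sqrt(2))*conj(0) + 2*(5)*conj(-2) + 2*(-5 + sqrt(2))*conj(0) + 4*(1)*conj(0) + 4*(1)*conj(0)]
      = (1/16)[(22) + (14) + (0) + (-20) + (0) + (0) + (0)] = 16/16 = 1
  <chi_rho, chi_7> = (1/16)[1*(11)*conj(2) + 1*(7)*conj(-2) + 2*(-5 - sqrt(2))*conj(-sqrt(2)) + 2*(5)*conj(0) + 2*(-5 + sqrt(2))*conj(sqrt(2)) + 4*(1)*conj(0) + 4*(1)*conj(0)]
      = (1/16)[(22) + (-14) + (4 + 10*sqrt(2)) + (0) + (4 - 10*sqrt(2)) + (0) + (0)] = 16/16 = 1
Dimension check: dim(rho) = sum (mult * dim) = 1*1 + 0*1 + 3*1 + 3*1 + 0*2 + 1*2 + 1*2 = 11 = chi_rho(e) = 11.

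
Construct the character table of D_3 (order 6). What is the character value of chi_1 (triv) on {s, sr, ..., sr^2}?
Conjugacy classes: {e} of size 1, {r^1, r^2} of size 2, {s, sr, ..., sr^2} of size 3.
Character table:
  irrep \ class              {e} (size 1)  {r^1, r^2} (size 2)  {s, sr, ..., sr^2} (size 3)
  chi_1 (triv)               1             1                    1                          
  chi_2 (sign: r->1, s->-1)  1             1                    -1                         
  chi_3 (2d, j=1)            2             -1                   0                          

Spot check: chi_1 (triv) on {s, sr, ..., sr^2} = 1.

Argument: D_3 has order 2*3 = 6 with 3 conjugacy classes, hence 3 irreducibles. Sum of squared dims 1 + 1 + 4 = 6 = |G|. Linear characters come from the abelianisation; the 2-dimensional irreps have character r^k -> 2*cos(2*pi*j*k/3), reflections -> 0.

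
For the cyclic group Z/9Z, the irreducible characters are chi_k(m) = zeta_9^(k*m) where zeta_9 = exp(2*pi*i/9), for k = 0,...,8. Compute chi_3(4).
chi_3(4) = zeta_9^12 = exp(2*I*pi/3)

Justification: chi_3(4) = zeta_9^(3*4) = zeta_9^12. Since zeta_9^9 = 1, this equals zeta_9^3 = exp(2*pi*i*3/9) = exp(2*I*pi/3).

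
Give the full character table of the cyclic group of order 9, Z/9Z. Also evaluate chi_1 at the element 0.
Character table of Z/9Z (irreps indexed chi_0,...,chi_8 with chi_k(m) = zeta_9^(k*m), zeta_9 = exp(2*pi*i/9)):
  irrep \ class  {0} (size 1)  {1} (size 1)    {2} (size 1)    {3} (size 1)    {4} (size 1)    {5} (size 1)    {6} (size 1)    {7} (size 1)    {8} (size 1)  
  chi_0          1             1               1               1               1               1               1               1               1             
  chi_1          1             exp(2*I*pi/9)   exp(4*I*pi/9)   exp(2*I*pi/3)   exp(8*I*pi/9)   exp(-8*I*pi/9)  exp(-2*I*pi/3)  exp(-4*I*pi/9)  exp(-2*I*pi/9)
  chi_2          1             exp(4*I*pi/9)   exp(8*I*pi/9)   exp(-2*I*pi/3)  exp(-2*I*pi/9)  exp(2*I*pi/9)   exp(2*I*pi/3)   exp(-8*I*pi/9)  exp(-4*I*pi/9)
  chi_3          1             exp(2*I*pi/3)   exp(-2*I*pi/3)  1               exp(2*I*pi/3)   exp(-2*I*pi/3)  1               exp(2*I*pi/3)   exp(-2*I*pi/3)
  chi_4          1             exp(8*I*pi/9)   exp(-2*I*pi/9)  exp(2*I*pi/3)   exp(-4*I*pi/9)  exp(4*I*pi/9)   exp(-2*I*pi/3)  exp(2*I*pi/9)   exp(-8*I*pi/9)
  chi_5          1             exp(-8*I*pi/9)  exp(2*I*pi/9)   exp(-2*I*pi/3)  exp(4*I*pi/9)   exp(-4*I*pi/9)  exp(2*I*pi/3)   exp(-2*I*pi/9)  exp(8*I*pi/9) 
  chi_6          1             exp(-2*I*pi/3)  exp(2*I*pi/3)   1               exp(-2*I*pi/3)  exp(2*I*pi/3)   1               exp(-2*I*pi/3)  exp(2*I*pi/3) 
  chi_7          1             exp(-4*I*pi/9)  exp(-8*I*pi/9)  exp(2*I*pi/3)   exp(2*I*pi/9)   exp(-2*I*pi/9)  exp(-2*I*pi/3)  exp(8*I*pi/9)   exp(4*I*pi/9) 
  chi_8          1             exp(-2*I*pi/9)  exp(-4*I*pi/9)  exp(-2*I*pi/3)  exp(-8*I*pi/9)  exp(8*I*pi/9)   exp(2*I*pi/3)   exp(4*I*pi/9)   exp(2*I*pi/9) 

Spot check: chi_1(0) = zeta_9^(1*0) = zeta_9^0 = 1.

Why: Z/9Z is abelian, so all 9 irreducible complex representations are 1-dimensional. They are given by chi_k(m) = zeta_9^(k*m) for k = 0,...,8. Row orthogonality: sum_m chi_k(m) conj(chi_l(m)) = 9 * [k = l].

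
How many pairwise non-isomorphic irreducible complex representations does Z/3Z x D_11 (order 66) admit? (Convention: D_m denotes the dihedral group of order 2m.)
21

Why: The number of irreducible complex representations of a finite group equals its number of conjugacy classes. For a direct product, #classes(G x H) = #classes(G) * #classes(H). Z/3Z has 3 classes (abelian), D_11 has 7 classes, so 3 * 7 = 21, so Z/3Z x D_11 (order 66) has exactly 21 irreducible complex representations.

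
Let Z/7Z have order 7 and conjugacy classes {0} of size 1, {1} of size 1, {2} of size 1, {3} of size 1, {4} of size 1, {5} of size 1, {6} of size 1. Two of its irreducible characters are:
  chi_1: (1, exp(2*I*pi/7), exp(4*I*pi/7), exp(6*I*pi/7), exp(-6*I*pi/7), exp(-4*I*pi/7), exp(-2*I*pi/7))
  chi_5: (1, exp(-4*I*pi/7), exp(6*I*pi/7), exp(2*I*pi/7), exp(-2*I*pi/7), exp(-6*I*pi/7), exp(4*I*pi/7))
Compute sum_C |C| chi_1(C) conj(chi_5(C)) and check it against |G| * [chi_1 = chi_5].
Sum = 0; so <chi_1, chi_5> = 0 (distinct irreducibles are orthogonal).

Derivation: Compute term by term over conjugacy classes (|C| * chi_1(C) * conj(chi_5(C))):
  1*(1)*conj(1) + 1*(exp(2*I*pi/7))*conj(exp(-4*I*pi/7)) + 1*(exp(4*I*pi/7))*conj(exp(6*I*pi/7)) + 1*(exp(6*I*pi/7))*conj(exp(2*I*pi/7)) + 1*(exp(-6*I*pi/7))*conj(exp(-2*I*pi/7)) + 1*(exp(-4*I*pi/7))*conj(exp(-6*I*pi/7)) + 1*(exp(-2*I*pi/7))*conj(exp(4*I*pi/7))
  = (1) + (exp(6*I*pi/7)) + (exp(-2*I*pi/7)) + (exp(4*I*pi/7)) + (exp(-4*I*pi/7)) + (exp(2*I*pi/7)) + (exp(-6*I*pi/7))
  = 0.
(Exp terms are combined using exp(i*s)*conj(exp(i*t)) = exp(i*(s-t)), and sums of them are collapsed using the identity that for every m > 1 the m distinct m-th roots of unity sum to 0, e.g. 1 + exp(2*I*pi/3) + exp(-2*I*pi/3) = 0.)
Dividing by |G| = 7 gives 0/7 = 0, matching the row-orthogonality relation <chi_1, chi_5> = [chi_1 = chi_5].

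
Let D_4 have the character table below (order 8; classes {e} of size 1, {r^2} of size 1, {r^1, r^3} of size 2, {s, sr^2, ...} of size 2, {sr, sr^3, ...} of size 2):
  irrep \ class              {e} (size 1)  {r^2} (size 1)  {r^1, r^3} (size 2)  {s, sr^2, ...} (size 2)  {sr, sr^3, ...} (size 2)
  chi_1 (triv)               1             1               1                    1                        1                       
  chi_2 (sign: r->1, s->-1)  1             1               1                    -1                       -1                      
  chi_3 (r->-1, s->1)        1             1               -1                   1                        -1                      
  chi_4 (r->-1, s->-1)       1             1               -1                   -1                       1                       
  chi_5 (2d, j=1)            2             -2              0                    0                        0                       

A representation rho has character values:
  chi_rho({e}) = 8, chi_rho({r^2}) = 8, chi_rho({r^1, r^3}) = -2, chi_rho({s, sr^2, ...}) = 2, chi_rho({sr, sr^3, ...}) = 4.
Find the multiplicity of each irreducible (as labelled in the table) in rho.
Multiplicities: chi_1: 3, chi_2: 0, chi_3: 2, chi_4: 3, chi_5: 0.

Solution. Use <chi_rho, chi> = (1/|G|) sum_C |C| * chi_rho(C) * conj(chi(C)) with |G| = 8 for each irreducible chi in the table:
  <chi_rho, chi_1> = (1/8)[1*(8)*conj(1) + 1*(8)*conj(1) + 2*(-2)*conj(1) + 2*(2)*conj(1) + 2*(4)*conj(1)]
      = (1/8)[(8) + (8) + (-4) + (4) + (8)] = 24/8 = 3
  <chi_rho, chi_2> = (1/8)[1*(8)*conj(1) + 1*(8)*conj(1) + 2*(-2)*conj(1) + 2*(2)*conj(-1) + 2*(4)*conj(-1)]
      = (1/8)[(8) + (8) + (-4) + (-4) + (-8)] = 0/8 = 0
  <chi_rho, chi_3> = (1/8)[1*(8)*conj(1) + 1*(8)*conj(1) + 2*(-2)*conj(-1) + 2*(2)*conj(1) + 2*(4)*conj(-1)]
      = (1/8)[(8) + (8) + (4) + (4) + (-8)] = 16/8 = 2
  <chi_rho, chi_4> = (1/8)[1*(8)*conj(1) + 1*(8)*conj(1) + 2*(-2)*conj(-1) + 2*(2)*conj(-1) + 2*(4)*conj(1)]
      = (1/8)[(8) + (8) + (4) + (-4) + (8)] = 24/8 = 3
  <chi_rho, chi_5> = (1/8)[1*(8)*conj(2) + 1*(8)*conj(-2) + 2*(-2)*conj(0) + 2*(2)*conj(0) + 2*(4)*conj(0)]
      = (1/8)[(16) + (-16) + (0) + (0) + (0)] = 0/8 = 0
Dimension check: dim(rho) = sum (mult * dim) = 3*1 + 0*1 + 2*1 + 3*1 + 0*2 = 8 = chi_rho(e) = 8.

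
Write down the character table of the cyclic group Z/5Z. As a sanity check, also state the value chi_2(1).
Character table of Z/5Z (irreps indexed chi_0,...,chi_4 with chi_k(m) = zeta_5^(k*m), zeta_5 = exp(2*pi*i/5)):
  irrep \ class  {0} (size 1)  {1} (size 1)    {2} (size 1)    {3} (size 1)    {4} (size 1)  
  chi_0          1             1               1               1               1             
  chi_1          1             exp(2*I*pi/5)   exp(4*I*pi/5)   exp(-4*I*pi/5)  exp(-2*I*pi/5)
  chi_2          1             exp(4*I*pi/5)   exp(-2*I*pi/5)  exp(2*I*pi/5)   exp(-4*I*pi/5)
  chi_3          1             exp(-4*I*pi/5)  exp(2*I*pi/5)   exp(-2*I*pi/5)  exp(4*I*pi/5) 
  chi_4          1             exp(-2*I*pi/5)  exp(-4*I*pi/5)  exp(4*I*pi/5)   exp(2*I*pi/5) 

Spot check: chi_2(1) = zeta_5^(2*1) = zeta_5^2 = exp(4*I*pi/5).

Z/5Z is abelian, so all 5 irreducible complex representations are 1-dimensional. They are given by chi_k(m) = zeta_5^(k*m) for k = 0,...,4. Row orthogonality: sum_m chi_k(m) conj(chi_l(m)) = 5 * [k = l].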